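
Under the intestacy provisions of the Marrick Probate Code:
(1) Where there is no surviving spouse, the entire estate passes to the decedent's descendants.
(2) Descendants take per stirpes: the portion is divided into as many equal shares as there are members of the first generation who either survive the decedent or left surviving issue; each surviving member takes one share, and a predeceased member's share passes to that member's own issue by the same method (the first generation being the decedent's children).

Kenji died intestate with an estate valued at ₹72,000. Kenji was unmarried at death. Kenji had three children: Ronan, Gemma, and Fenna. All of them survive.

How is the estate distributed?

Ronan: ₹24,000; Gemma: ₹24,000; Fenna: ₹24,000

The entire ₹72,000 passes to the descendants.
That amount (₹72,000) is divided into 3 shares of ₹24,000: Ronan, Gemma, and Fenna each take ₹24,000.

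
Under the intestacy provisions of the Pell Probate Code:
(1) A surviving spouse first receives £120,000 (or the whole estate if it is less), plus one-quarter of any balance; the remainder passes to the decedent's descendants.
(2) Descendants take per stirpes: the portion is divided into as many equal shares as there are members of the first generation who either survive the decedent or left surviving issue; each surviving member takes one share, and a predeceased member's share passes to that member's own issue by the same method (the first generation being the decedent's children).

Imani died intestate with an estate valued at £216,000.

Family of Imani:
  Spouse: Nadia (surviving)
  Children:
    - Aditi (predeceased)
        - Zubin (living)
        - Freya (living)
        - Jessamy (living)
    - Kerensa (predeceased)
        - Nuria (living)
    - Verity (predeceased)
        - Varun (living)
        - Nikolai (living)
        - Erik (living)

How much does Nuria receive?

Nuria receives £24,000.

Nadia first takes £120,000, leaving a balance of £96,000. Nadia then takes one-quarter of the balance (£24,000), for a total of £144,000. The remaining £72,000 passes to the descendants.
The descendants' portion (£72,000) is divided into 3 shares of £24,000: Aditi's £24,000 share passes to Aditi's issue; Kerensa's £24,000 share passes to Kerensa's issue; Verity's £24,000 share passes to Verity's issue.
Aditi's share (£24,000) is divided into 3 shares of £8,000: Zubin, Freya, and Jessamy each take £8,000.
Kerensa's share (£24,000) passes entirely to Nuria.
Verity's share (£24,000) is divided into 3 shares of £8,000: Varun, Nikolai, and Erik each take £8,000.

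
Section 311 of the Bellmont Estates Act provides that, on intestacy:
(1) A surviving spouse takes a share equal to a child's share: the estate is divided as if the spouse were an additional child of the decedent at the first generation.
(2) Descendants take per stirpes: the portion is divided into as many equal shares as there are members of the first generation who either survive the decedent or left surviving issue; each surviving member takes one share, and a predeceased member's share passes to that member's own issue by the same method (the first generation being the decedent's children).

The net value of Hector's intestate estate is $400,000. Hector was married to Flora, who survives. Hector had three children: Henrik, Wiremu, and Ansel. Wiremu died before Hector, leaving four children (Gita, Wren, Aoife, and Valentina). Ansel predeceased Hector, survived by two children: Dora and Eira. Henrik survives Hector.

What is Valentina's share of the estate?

The spouse counts as an additional share at the children's level, so there are 4 primary shares of $100,000. Flora takes one such share ($100,000).
The children's combined portion ($300,000) is divided into 3 shares of $100,000: Henrik takes $100,000; Wiremu's $100,000 share passes to Wiremu's issue; Ansel's $100,000 share passes to Ansel's issue.
Wiremu's share ($100,000) is divided into 4 shares of $25,000: Gita, Wren, Aoife, and Valentina each take $25,000.
Ansel's share ($100,000) is divided into 2 shares of $50,000: Dora and Eira each take $50,000.

Valentina receives $25,000.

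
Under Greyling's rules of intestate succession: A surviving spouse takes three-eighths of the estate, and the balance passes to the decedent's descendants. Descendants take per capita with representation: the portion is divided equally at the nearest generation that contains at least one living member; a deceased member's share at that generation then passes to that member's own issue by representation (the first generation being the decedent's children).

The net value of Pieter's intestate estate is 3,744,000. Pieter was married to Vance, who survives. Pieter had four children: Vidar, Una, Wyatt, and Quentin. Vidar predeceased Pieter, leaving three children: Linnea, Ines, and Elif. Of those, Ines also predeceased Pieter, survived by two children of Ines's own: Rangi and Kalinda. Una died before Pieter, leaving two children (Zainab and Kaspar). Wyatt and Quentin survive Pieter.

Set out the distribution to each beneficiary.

Vance takes three-eighths of 3,744,000 = 1,404,000. The remaining 2,340,000 passes to the descendants.
The descendants' portion (2,340,000) is divided into 4 shares of 585,000: Wyatt and Quentin each take 585,000; Vidar's 585,000 share passes to Vidar's issue; Una's 585,000 share passes to Una's issue.
Vidar's share (585,000) is divided into 3 shares of 195,000: Linnea and Elif each take 195,000; Ines's 195,000 share passes to Ines's issue.
Ines's share (195,000) is divided into 2 shares of 97,500: Rangi and Kalinda each take 97,500.
Una's share (585,000) is divided into 2 shares of 292,500: Zainab and Kaspar each take 292,500.

Vance: 1,404,000; Linnea: 195,000; Rangi: 97,500; Kalinda: 97,500; Elif: 195,000; Zainab: 292,500; Kaspar: 292,500; Wyatt: 585,000; Quentin: 585,000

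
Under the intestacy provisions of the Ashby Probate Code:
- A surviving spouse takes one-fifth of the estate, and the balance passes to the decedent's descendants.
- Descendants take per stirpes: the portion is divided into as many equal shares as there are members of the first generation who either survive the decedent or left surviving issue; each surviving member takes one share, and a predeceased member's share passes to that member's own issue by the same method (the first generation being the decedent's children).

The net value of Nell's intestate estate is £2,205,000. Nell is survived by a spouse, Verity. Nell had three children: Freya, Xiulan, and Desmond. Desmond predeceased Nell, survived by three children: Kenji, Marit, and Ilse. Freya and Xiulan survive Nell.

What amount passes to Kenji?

Kenji receives £196,000.

Verity takes one-fifth of £2,205,000 = £441,000. The remaining £1,764,000 passes to the descendants.
The descendants' portion (£1,764,000) is divided into 3 shares of £588,000: Freya and Xiulan each take £588,000; Desmond's £588,000 share passes to Desmond's issue.
Desmond's share (£588,000) is divided into 3 shares of £196,000: Kenji, Marit, and Ilse each take £196,000.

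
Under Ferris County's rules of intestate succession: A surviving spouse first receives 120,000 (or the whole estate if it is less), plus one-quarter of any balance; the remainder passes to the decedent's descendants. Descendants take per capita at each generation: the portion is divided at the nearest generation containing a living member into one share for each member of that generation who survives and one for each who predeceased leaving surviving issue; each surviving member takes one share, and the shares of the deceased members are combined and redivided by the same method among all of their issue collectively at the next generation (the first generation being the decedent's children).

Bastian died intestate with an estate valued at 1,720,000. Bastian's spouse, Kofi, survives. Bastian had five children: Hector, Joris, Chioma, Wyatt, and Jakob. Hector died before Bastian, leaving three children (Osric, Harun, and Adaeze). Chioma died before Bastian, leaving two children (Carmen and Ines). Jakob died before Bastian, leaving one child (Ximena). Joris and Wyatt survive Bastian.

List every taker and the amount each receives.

Kofi first takes 120,000, leaving a balance of 1,600,000. Kofi then takes one-quarter of the balance (400,000), for a total of 520,000. The remaining 1,200,000 passes to the descendants.
The descendants' portion (1,200,000) is divided at the children's generation into 5 shares of 240,000. Joris and Wyatt each take 240,000. The 3 shares of the deceased (Hector, Chioma, and Jakob) are combined into a pool of 720,000.
That pool (720,000) is divided at the grandchildren's generation equally among Osric, Harun, Adaeze, Carmen, Ines, and Ximena: 120,000 each.

Kofi: 520,000; Osric: 120,000; Harun: 120,000; Adaeze: 120,000; Joris: 240,000; Carmen: 120,000; Ines: 120,000; Wyatt: 240,000; Ximena: 120,000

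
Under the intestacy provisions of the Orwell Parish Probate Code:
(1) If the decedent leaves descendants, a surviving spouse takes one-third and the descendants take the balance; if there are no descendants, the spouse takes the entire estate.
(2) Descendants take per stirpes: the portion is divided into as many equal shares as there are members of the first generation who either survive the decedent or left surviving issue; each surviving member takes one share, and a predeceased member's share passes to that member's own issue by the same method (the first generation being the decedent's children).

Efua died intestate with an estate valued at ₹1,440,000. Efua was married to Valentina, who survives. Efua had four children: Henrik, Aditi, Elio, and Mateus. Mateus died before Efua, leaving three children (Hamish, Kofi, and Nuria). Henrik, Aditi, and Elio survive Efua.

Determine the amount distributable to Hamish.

Hamish receives ₹80,000.

Valentina takes one-third of ₹1,440,000 = ₹480,000. The remaining ₹960,000 passes to the descendants.
The descendants' portion (₹960,000) is divided into 4 shares of ₹240,000: Henrik, Aditi, and Elio each take ₹240,000; Mateus's ₹240,000 share passes to Mateus's issue.
Mateus's share (₹240,000) is divided into 3 shares of ₹80,000: Hamish, Kofi, and Nuria each take ₹80,000.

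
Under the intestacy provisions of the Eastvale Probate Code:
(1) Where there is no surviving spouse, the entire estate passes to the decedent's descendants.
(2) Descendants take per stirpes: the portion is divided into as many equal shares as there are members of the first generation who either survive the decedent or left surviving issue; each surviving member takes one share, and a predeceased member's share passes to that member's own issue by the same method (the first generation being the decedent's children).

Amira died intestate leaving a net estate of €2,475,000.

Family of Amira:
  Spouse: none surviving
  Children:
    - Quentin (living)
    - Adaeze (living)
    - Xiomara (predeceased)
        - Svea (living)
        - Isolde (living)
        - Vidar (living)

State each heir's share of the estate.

Quentin: €825,000; Adaeze: €825,000; Svea: €275,000; Isolde: €275,000; Vidar: €275,000

The entire €2,475,000 passes to the descendants.
That amount (€2,475,000) is divided into 3 shares of €825,000: Quentin and Adaeze each take €825,000; Xiomara's €825,000 share passes to Xiomara's issue.
Xiomara's share (€825,000) is divided into 3 shares of €275,000: Svea, Isolde, and Vidar each take €275,000.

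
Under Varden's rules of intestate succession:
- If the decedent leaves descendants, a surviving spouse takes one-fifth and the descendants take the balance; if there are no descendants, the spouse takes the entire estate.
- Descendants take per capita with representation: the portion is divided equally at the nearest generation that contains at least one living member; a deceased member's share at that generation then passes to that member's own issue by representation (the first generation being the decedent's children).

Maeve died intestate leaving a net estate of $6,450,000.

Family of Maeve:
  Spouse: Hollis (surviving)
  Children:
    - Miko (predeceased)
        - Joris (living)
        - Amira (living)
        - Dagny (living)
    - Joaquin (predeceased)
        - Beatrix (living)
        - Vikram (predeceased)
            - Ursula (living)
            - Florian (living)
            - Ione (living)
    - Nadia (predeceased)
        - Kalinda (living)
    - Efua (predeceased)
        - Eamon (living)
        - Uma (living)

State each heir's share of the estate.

Hollis: $1,290,000; Joris: $645,000; Amira: $645,000; Dagny: $645,000; Beatrix: $645,000; Ursula: $215,000; Florian: $215,000; Ione: $215,000; Kalinda: $645,000; Eamon: $645,000; Uma: $645,000

Hollis takes one-fifth of $6,450,000 = $1,290,000. The remaining $5,160,000 passes to the descendants.
No child survives, so the initial division is made at the grandchildren's generation.
The descendants' portion ($5,160,000) is divided into 8 shares of $645,000: Joris, Amira, Dagny, Beatrix, Kalinda, Eamon, and Uma each take $645,000; Vikram's $645,000 share passes to Vikram's issue.
Vikram's share ($645,000) is divided into 3 shares of $215,000: Ursula, Florian, and Ione each take $215,000.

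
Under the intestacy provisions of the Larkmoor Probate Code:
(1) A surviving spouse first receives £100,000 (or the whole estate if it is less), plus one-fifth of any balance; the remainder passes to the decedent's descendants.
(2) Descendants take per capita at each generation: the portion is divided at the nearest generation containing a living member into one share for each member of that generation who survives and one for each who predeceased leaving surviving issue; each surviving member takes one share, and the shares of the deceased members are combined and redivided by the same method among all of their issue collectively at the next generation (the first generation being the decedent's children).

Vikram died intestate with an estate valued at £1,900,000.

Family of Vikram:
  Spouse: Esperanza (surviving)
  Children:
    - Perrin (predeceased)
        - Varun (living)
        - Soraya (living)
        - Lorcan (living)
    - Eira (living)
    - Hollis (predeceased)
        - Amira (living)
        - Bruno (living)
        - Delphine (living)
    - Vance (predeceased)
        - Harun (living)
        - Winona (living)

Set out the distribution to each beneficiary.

Esperanza first takes £100,000, leaving a balance of £1,800,000. Esperanza then takes one-fifth of the balance (£360,000), for a total of £460,000. The remaining £1,440,000 passes to the descendants.
The descendants' portion (£1,440,000) is divided at the children's generation into 4 shares of £360,000. Eira takes £360,000. The 3 shares of the deceased (Perrin, Hollis, and Vance) are combined into a pool of £1,080,000.
That pool (£1,080,000) is divided at the grandchildren's generation equally among Varun, Soraya, Lorcan, Amira, Bruno, Delphine, Harun, and Winona: £135,000 each.

Esperanza: £460,000; Varun: £135,000; Soraya: £135,000; Lorcan: £135,000; Eira: £360,000; Amira: £135,000; Bruno: £135,000; Delphine: £135,000; Harun: £135,000; Winona: £135,000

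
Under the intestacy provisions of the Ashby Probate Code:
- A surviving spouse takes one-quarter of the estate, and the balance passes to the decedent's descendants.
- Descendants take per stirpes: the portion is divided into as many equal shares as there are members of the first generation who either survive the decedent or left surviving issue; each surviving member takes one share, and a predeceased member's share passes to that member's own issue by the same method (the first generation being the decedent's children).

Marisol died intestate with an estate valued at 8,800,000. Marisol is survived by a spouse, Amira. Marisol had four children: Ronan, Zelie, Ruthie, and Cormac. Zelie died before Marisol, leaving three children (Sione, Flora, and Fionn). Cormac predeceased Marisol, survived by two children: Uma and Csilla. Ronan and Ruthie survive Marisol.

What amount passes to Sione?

Amira takes one-quarter of 8,800,000 = 2,200,000. The remaining 6,600,000 passes to the descendants.
The descendants' portion (6,600,000) is divided into 4 shares of 1,650,000: Ronan and Ruthie each take 1,650,000; Zelie's 1,650,000 share passes to Zelie's issue; Cormac's 1,650,000 share passes to Cormac's issue.
Zelie's share (1,650,000) is divided into 3 shares of 550,000: Sione, Flora, and Fionn each take 550,000.
Cormac's share (1,650,000) is divided into 2 shares of 825,000: Uma and Csilla each take 825,000.

Sione receives 550,000.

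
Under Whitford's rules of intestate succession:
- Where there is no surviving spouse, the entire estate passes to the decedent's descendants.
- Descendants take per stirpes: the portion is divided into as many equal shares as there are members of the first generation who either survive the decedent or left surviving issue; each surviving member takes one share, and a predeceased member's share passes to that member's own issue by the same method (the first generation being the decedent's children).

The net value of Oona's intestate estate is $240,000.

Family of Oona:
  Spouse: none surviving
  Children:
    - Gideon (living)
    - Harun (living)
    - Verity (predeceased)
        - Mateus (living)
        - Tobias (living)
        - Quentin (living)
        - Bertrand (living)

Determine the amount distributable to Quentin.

The entire $240,000 passes to the descendants.
That amount ($240,000) is divided into 3 shares of $80,000: Gideon and Harun each take $80,000; Verity's $80,000 share passes to Verity's issue.
Verity's share ($80,000) is divided into 4 shares of $20,000: Mateus, Tobias, Quentin, and Bertrand each take $20,000.

Quentin receives $20,000.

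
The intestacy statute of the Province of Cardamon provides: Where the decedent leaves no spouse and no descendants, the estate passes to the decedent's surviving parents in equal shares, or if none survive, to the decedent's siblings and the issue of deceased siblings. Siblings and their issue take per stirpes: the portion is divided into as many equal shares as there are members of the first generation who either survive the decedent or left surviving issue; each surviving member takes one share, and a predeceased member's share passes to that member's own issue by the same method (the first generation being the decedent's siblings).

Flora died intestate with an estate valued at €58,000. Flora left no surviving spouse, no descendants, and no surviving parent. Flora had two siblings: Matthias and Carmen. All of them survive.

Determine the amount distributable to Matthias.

The entire €58,000 passes to the siblings and their issue.
That amount (€58,000) is divided into 2 shares of €29,000: Matthias and Carmen each take €29,000.

Matthias receives €29,000.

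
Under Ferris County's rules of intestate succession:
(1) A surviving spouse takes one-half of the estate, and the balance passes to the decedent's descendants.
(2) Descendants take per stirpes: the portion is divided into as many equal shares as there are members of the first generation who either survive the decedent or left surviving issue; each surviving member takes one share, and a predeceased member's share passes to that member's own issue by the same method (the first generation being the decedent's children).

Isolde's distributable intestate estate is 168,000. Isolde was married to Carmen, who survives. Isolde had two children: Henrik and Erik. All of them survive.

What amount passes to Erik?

Erik receives 42,000.

Carmen takes one-half of 168,000 = 84,000. The remaining 84,000 passes to the descendants.
The descendants' portion (84,000) is divided into 2 shares of 42,000: Henrik and Erik each take 42,000.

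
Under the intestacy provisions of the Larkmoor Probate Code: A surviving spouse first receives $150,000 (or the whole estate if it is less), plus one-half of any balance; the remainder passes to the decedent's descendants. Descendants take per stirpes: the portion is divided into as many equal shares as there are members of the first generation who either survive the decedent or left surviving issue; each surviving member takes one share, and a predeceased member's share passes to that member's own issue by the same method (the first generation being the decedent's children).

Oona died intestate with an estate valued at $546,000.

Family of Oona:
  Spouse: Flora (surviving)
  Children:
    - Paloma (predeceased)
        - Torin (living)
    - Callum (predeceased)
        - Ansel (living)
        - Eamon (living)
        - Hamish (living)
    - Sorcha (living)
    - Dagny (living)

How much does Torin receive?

Flora first takes $150,000, leaving a balance of $396,000. Flora then takes one-half of the balance ($198,000), for a total of $348,000. The remaining $198,000 passes to the descendants.
The descendants' portion ($198,000) is divided into 4 shares of $49,500: Sorcha and Dagny each take $49,500; Paloma's $49,500 share passes to Paloma's issue; Callum's $49,500 share passes to Callum's issue.
Paloma's share ($49,500) passes entirely to Torin.
Callum's share ($49,500) is divided into 3 shares of $16,500: Ansel, Eamon, and Hamish each take $16,500.

Torin receives $49,500.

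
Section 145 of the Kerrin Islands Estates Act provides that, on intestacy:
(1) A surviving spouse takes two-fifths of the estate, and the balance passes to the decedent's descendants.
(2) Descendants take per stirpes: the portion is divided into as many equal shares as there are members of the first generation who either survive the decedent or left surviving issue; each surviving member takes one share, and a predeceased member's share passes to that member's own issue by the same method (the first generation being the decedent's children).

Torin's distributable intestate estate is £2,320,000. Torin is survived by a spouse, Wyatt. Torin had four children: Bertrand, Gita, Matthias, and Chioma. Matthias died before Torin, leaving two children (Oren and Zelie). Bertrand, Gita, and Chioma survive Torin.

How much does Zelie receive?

Zelie receives £174,000.

Wyatt takes two-fifths of £2,320,000 = £928,000. The remaining £1,392,000 passes to the descendants.
The descendants' portion (£1,392,000) is divided into 4 shares of £348,000: Bertrand, Gita, and Chioma each take £348,000; Matthias's £348,000 share passes to Matthias's issue.
Matthias's share (£348,000) is divided into 2 shares of £174,000: Oren and Zelie each take £174,000.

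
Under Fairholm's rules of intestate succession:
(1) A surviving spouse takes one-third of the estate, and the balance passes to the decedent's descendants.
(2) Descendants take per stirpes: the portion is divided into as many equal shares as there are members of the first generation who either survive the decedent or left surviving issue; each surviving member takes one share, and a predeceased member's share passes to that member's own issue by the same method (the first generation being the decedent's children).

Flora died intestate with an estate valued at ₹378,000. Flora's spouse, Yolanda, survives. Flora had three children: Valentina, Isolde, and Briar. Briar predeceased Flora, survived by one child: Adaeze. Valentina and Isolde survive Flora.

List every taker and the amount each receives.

Yolanda: ₹126,000; Valentina: ₹84,000; Isolde: ₹84,000; Adaeze: ₹84,000

Yolanda takes one-third of ₹378,000 = ₹126,000. The remaining ₹252,000 passes to the descendants.
The descendants' portion (₹252,000) is divided into 3 shares of ₹84,000: Valentina and Isolde each take ₹84,000; Briar's ₹84,000 share passes to Briar's issue.
Briar's share (₹84,000) passes entirely to Adaeze.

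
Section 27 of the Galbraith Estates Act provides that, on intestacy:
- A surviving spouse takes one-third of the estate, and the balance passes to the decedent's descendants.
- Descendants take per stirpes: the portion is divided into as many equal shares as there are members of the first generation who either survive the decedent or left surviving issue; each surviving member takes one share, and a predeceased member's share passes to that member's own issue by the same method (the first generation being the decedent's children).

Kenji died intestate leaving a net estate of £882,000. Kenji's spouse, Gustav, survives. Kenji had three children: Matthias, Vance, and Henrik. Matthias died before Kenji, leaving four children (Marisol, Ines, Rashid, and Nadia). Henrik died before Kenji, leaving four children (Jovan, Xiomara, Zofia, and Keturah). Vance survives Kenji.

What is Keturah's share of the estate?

Keturah receives £49,000.

Gustav takes one-third of £882,000 = £294,000. The remaining £588,000 passes to the descendants.
The descendants' portion (£588,000) is divided into 3 shares of £196,000: Vance takes £196,000; Matthias's £196,000 share passes to Matthias's issue; Henrik's £196,000 share passes to Henrik's issue.
Matthias's share (£196,000) is divided into 4 shares of £49,000: Marisol, Ines, Rashid, and Nadia each take £49,000.
Henrik's share (£196,000) is divided into 4 shares of £49,000: Jovan, Xiomara, Zofia, and Keturah each take £49,000.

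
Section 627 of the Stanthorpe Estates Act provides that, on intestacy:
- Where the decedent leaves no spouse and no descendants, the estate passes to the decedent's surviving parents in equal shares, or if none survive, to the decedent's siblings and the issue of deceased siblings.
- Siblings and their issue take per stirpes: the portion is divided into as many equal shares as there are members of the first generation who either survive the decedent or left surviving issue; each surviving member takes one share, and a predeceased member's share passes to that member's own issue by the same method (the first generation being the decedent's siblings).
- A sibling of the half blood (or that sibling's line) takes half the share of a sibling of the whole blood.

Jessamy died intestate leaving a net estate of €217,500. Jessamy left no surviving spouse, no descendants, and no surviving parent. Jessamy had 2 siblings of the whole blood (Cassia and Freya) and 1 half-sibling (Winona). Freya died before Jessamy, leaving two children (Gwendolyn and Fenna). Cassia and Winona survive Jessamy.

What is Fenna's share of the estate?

The entire €217,500 passes to the siblings and their issue.
Counting each half-blood sibling's line as half a unit, there are 5/2 units in €217,500, so one unit is €87,000. Whole-blood lines (Cassia and Freya) take €87,000 each; half-blood lines (Winona) take €43,500 each.
Freya's share (€87,000) is divided into 2 shares of €43,500: Gwendolyn and Fenna each take €43,500.

Fenna receives €43,500.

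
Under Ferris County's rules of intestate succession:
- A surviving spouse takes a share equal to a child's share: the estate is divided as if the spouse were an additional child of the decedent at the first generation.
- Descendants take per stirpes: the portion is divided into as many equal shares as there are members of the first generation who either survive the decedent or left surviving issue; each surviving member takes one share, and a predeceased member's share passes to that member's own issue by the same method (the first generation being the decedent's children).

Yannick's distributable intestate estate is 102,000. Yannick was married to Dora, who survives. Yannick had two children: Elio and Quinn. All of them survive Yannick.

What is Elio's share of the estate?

The spouse counts as an additional share at the children's level, so there are 3 primary shares of 34,000. Dora takes one such share (34,000).
The children's combined portion (68,000) is divided into 2 shares of 34,000: Elio and Quinn each take 34,000.

Elio receives 34,000.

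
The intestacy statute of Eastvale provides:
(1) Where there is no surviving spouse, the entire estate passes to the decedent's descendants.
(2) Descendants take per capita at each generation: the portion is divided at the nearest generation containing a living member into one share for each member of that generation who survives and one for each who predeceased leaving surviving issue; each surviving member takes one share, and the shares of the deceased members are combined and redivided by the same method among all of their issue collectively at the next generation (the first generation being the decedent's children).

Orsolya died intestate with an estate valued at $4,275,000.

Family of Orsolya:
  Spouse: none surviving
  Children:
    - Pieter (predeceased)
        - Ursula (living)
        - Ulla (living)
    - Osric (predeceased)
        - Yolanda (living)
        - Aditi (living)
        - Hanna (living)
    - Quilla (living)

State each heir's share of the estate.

The entire $4,275,000 passes to the descendants.
That amount ($4,275,000) is divided at the children's generation into 3 shares of $1,425,000. Quilla takes $1,425,000. The 2 shares of the deceased (Pieter and Osric) are combined into a pool of $2,850,000.
That pool ($2,850,000) is divided at the grandchildren's generation equally among Ursula, Ulla, Yolanda, Aditi, and Hanna: $570,000 each.

Ursula: $570,000; Ulla: $570,000; Yolanda: $570,000; Aditi: $570,000; Hanna: $570,000; Quilla: $1,425,000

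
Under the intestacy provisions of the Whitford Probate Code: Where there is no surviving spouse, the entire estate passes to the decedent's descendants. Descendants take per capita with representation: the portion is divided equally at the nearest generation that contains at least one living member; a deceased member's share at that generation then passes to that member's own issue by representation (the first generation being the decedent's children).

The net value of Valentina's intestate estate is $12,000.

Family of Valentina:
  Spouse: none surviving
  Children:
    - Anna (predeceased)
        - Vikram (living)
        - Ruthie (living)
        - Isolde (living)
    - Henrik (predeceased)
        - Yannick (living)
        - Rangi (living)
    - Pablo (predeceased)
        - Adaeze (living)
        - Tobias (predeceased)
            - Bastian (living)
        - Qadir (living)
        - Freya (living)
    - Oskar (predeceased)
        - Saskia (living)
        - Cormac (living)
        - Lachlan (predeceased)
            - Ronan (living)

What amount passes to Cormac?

Cormac receives $1,000.

The entire $12,000 passes to the descendants.
No child survives, so the initial division is made at the grandchildren's generation.
That amount ($12,000) is divided into 12 shares of $1,000: Vikram, Ruthie, Isolde, Yannick, Rangi, Adaeze, Qadir, Freya, Saskia, and Cormac each take $1,000; Tobias's $1,000 share passes to Tobias's issue; Lachlan's $1,000 share passes to Lachlan's issue.
Tobias's share ($1,000) passes entirely to Bastian.
Lachlan's share ($1,000) passes entirely to Ronan.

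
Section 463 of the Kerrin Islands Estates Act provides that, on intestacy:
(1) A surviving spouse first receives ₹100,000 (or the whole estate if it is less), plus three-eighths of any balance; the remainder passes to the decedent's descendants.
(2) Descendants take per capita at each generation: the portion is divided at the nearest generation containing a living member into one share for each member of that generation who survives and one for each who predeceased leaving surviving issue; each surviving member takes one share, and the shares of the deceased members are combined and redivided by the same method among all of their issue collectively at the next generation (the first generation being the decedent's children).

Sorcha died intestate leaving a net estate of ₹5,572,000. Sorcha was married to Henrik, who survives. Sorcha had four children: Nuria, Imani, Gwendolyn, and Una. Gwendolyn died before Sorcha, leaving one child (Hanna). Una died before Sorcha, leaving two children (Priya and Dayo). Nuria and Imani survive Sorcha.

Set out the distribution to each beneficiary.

Henrik first takes ₹100,000, leaving a balance of ₹5,472,000. Henrik then takes three-eighths of the balance (₹2,052,000), for a total of ₹2,152,000. The remaining ₹3,420,000 passes to the descendants.
The descendants' portion (₹3,420,000) is divided at the children's generation into 4 shares of ₹855,000. Nuria and Imani each take ₹855,000. The 2 shares of the deceased (Gwendolyn and Una) are combined into a pool of ₹1,710,000.
That pool (₹1,710,000) is divided at the grandchildren's generation equally among Hanna, Priya, and Dayo: ₹570,000 each.

Henrik: ₹2,152,000; Nuria: ₹855,000; Imani: ₹855,000; Hanna: ₹570,000; Priya: ₹570,000; Dayo: ₹570,000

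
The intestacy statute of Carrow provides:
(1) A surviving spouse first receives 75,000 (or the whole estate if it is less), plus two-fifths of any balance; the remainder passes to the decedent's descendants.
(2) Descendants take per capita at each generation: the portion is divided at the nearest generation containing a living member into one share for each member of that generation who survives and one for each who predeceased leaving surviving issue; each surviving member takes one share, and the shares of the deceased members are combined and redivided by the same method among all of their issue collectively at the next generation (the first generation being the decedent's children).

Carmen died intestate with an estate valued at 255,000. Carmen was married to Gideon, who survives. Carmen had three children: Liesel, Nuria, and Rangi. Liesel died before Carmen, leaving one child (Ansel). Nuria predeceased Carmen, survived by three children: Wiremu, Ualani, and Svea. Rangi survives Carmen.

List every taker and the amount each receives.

Gideon: 147,000; Ansel: 18,000; Wiremu: 18,000; Ualani: 18,000; Svea: 18,000; Rangi: 36,000

Gideon first takes 75,000, leaving a balance of 180,000. Gideon then takes two-fifths of the balance (72,000), for a total of 147,000. The remaining 108,000 passes to the descendants.
The descendants' portion (108,000) is divided at the children's generation into 3 shares of 36,000. Rangi takes 36,000. The 2 shares of the deceased (Liesel and Nuria) are combined into a pool of 72,000.
That pool (72,000) is divided at the grandchildren's generation equally among Ansel, Wiremu, Ualani, and Svea: 18,000 each.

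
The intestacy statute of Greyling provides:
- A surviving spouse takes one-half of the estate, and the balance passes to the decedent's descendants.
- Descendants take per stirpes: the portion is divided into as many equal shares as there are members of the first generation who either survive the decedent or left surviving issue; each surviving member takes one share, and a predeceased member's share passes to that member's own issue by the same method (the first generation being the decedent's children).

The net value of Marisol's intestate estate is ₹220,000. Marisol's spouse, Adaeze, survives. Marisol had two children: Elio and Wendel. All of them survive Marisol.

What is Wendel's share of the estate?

Adaeze takes one-half of ₹220,000 = ₹110,000. The remaining ₹110,000 passes to the descendants.
The descendants' portion (₹110,000) is divided into 2 shares of ₹55,000: Elio and Wendel each take ₹55,000.

Wendel receives ₹55,000.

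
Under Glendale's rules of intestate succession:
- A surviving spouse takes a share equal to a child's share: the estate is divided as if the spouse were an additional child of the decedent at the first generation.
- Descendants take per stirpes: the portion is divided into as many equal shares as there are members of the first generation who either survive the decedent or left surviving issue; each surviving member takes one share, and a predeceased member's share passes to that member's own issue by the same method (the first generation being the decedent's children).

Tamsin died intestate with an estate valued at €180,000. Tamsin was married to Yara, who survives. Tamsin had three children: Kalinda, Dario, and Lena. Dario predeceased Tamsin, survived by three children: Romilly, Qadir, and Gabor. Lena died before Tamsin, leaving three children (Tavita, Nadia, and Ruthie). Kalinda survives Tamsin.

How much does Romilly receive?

The spouse counts as an additional share at the children's level, so there are 4 primary shares of €45,000. Yara takes one such share (€45,000).
The children's combined portion (€135,000) is divided into 3 shares of €45,000: Kalinda takes €45,000; Dario's €45,000 share passes to Dario's issue; Lena's €45,000 share passes to Lena's issue.
Dario's share (€45,000) is divided into 3 shares of €15,000: Romilly, Qadir, and Gabor each take €15,000.
Lena's share (€45,000) is divided into 3 shares of €15,000: Tavita, Nadia, and Ruthie each take €15,000.

Romilly receives €15,000.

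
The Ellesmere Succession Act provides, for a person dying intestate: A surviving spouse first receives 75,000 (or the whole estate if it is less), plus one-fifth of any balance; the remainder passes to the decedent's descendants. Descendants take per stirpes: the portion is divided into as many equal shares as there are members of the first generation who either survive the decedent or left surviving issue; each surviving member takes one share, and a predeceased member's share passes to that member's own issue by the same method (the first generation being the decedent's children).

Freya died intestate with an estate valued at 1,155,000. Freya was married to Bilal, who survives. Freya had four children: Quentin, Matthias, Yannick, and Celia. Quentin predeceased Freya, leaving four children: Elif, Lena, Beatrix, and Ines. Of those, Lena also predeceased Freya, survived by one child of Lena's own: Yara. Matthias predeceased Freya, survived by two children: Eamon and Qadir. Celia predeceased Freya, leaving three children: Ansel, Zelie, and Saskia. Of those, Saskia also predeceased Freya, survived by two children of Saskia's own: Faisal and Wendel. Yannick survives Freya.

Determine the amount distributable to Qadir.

Qadir receives 108,000.

Bilal first takes 75,000, leaving a balance of 1,080,000. Bilal then takes one-fifth of the balance (216,000), for a total of 291,000. The remaining 864,000 passes to the descendants.
The descendants' portion (864,000) is divided into 4 shares of 216,000: Yannick takes 216,000; Quentin's 216,000 share passes to Quentin's issue; Matthias's 216,000 share passes to Matthias's issue; Celia's 216,000 share passes to Celia's issue.
Quentin's share (216,000) is divided into 4 shares of 54,000: Elif, Beatrix, and Ines each take 54,000; Lena's 54,000 share passes to Lena's issue.
Lena's share (54,000) passes entirely to Yara.
Matthias's share (216,000) is divided into 2 shares of 108,000: Eamon and Qadir each take 108,000.
Celia's share (216,000) is divided into 3 shares of 72,000: Ansel and Zelie each take 72,000; Saskia's 72,000 share passes to Saskia's issue.
Saskia's share (72,000) is divided into 2 shares of 36,000: Faisal and Wendel each take 36,000.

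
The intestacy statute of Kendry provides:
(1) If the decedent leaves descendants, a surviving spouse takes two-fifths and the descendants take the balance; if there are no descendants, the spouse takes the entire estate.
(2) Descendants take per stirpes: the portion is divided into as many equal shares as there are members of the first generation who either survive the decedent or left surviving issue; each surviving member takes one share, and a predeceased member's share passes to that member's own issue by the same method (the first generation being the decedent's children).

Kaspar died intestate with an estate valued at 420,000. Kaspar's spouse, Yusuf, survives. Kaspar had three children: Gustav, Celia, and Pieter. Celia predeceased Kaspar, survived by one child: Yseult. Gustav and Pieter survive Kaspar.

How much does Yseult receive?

Yseult receives 84,000.

Yusuf takes two-fifths of 420,000 = 168,000. The remaining 252,000 passes to the descendants.
The descendants' portion (252,000) is divided into 3 shares of 84,000: Gustav and Pieter each take 84,000; Celia's 84,000 share passes to Celia's issue.
Celia's share (84,000) passes entirely to Yseult.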